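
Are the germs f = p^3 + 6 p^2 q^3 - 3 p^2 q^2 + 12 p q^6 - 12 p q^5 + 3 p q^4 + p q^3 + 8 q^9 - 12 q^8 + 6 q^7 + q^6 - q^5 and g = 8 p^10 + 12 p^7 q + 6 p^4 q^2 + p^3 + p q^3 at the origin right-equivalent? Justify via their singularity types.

Yes.

The Hessian of f at 0 is [[0, 0], [0, 0]] with rank 0, so corank 2. A Groebner basis of the Jacobian ideal J(f) in C{p,q} is {-p^2 + q^4 - q^3/3, p^3, p^2*q + p^2/3 + q^3/9, -p^2 + p*q^2 - q^3/3}; counting standard monomials gives mu = 7. Corank 2; j^3 = p^3 is a perfect cube, so E-series; the 4-jet and mu = 7 give E_7. The Hessian of g at 0 is [[0, 0], [0, 0]] with rank 0, so corank 2. A Groebner basis of the Jacobian ideal J(g) in C{p,q} is {p^3, p*q^2, 3*p^2 + q^3}; counting standard monomials gives mu = 7. Corank 2; j^3 = p^3 is a perfect cube, so E-series; the 4-jet and mu = 7 give E_7. Both have type E_7, hence right-equivalent.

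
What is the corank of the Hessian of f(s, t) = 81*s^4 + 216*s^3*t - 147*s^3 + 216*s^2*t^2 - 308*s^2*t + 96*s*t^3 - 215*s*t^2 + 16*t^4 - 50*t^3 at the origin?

2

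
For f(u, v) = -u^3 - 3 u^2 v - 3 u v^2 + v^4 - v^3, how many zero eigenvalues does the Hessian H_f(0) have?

2

Hessian at 0 has rank 0.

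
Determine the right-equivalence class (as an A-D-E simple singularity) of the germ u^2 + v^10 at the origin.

The Hessian of f at 0 has rank 1. Corank 1: A-series; mu = 9 gives A_9.

A_9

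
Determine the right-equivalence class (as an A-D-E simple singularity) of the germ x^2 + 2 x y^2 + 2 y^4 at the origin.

The Hessian of f at 0 has rank 1. Corank 1: A-series; mu = 3 gives A_3.

A_{3}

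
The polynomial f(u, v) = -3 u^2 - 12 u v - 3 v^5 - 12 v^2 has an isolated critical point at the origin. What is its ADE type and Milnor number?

The Hessian of f at 0 is [[-6, -12], [-12, -24]] with rank 1, so corank 1. A Groebner basis of the Jacobian ideal J(f) in C{u,v} is {v^4, u + 2*v}; counting standard monomials gives mu = 4. Corank 1: A-series; mu = 4 gives A_4.

Type A_4, Milnor number mu = 4.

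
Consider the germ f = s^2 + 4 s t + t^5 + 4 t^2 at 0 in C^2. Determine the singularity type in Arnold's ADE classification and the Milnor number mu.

Type A_{4}, Milnor number mu = 4.

The Hessian of f at 0 is [[2, 4], [4, 8]] with rank 1, so corank 1. A Groebner basis of the Jacobian ideal J(f) in C{s,t} is {t^4, s + 2*t}; counting standard monomials gives mu = 4. Corank 1: A-series; mu = 4 gives A_4.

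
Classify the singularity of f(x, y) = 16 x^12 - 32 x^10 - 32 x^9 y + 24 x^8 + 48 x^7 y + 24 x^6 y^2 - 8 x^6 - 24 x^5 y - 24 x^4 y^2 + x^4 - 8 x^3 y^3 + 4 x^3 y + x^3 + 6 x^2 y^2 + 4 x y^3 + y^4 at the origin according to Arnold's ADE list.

The Hessian of f at 0 is [[0, 0], [0, 0]] with rank 0, so corank 2. A Groebner basis of the Jacobian ideal J(f) in C{x,y} is {y^4, x*y^2 + y^3/3, x^2}; counting standard monomials gives mu = 6. Corank 2; j^3 = x^3 is a perfect cube, so E-series; the 4-jet and mu = 6 give E_6.

E6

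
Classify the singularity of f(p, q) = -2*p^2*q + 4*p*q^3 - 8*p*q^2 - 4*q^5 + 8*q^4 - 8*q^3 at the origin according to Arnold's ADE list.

The Hessian of f at 0 is [[0, 0], [0, 0]] with rank 0, so corank 2. A Groebner basis of the Jacobian ideal J(f) in C{p,q} is {p^3 + 3*p^2 + 20*p*q + 28*q^2, p^2*q - p^2 - 8*p*q - 12*q^2, p^2/4 + p*q^2 + 3*p*q + 5*q^2, -p*q + q^3 - 2*q^2}; counting standard monomials gives mu = 6. Corank 2; j^3 = -2*q*(p + 2*q)^2 has shape L^2 M (L != M), so D-series; mu = 6 gives D_6.

D_{6}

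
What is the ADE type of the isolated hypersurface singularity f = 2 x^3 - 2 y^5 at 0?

E_{8}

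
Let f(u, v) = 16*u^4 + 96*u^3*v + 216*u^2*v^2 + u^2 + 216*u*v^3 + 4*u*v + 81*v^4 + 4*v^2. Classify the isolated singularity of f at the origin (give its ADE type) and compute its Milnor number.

Type A3, Milnor number mu = 3.

The Hessian of f at 0 has rank 1. Corank 1: A-series; mu = 3 gives A_3.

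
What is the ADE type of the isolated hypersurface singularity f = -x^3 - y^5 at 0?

E8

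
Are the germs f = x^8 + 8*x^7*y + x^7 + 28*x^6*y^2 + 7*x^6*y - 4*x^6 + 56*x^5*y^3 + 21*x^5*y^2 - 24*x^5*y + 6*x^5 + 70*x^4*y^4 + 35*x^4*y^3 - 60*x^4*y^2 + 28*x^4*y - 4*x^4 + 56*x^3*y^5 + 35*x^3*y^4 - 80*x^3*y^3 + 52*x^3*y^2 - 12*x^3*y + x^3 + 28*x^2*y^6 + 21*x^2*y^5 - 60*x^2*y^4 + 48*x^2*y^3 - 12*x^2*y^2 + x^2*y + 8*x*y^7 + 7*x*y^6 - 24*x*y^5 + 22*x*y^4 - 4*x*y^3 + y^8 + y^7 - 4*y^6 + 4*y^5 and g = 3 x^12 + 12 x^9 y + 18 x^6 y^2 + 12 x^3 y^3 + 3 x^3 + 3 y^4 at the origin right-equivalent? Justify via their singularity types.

The Hessian of f at 0 has rank 0. Corank 2; j^3 = x^2*(x + y) has shape L^2 M (L != M), so D-series; mu = 9 gives D_9. The Hessian of g at 0 has rank 0. Corank 2; j^3 = 3*x^3 is a perfect cube, so E-series; the 4-jet and mu = 6 give E_6. f is D_9 but g is E_6, hence not right-equivalent.

No.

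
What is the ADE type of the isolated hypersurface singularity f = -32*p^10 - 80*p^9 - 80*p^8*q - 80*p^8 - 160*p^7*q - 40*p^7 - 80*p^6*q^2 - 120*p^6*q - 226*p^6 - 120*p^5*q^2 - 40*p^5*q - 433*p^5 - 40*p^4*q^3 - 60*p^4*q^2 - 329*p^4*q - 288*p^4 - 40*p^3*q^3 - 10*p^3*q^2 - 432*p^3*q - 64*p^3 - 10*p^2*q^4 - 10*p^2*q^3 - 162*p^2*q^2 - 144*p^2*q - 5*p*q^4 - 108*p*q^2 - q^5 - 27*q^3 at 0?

E_{8}

The Hessian of f at 0 has rank 0. Corank 2; j^3 = -(4*p + 3*q)^3 is a perfect cube, so E-series; the 5-jet and mu = 8 give E_8.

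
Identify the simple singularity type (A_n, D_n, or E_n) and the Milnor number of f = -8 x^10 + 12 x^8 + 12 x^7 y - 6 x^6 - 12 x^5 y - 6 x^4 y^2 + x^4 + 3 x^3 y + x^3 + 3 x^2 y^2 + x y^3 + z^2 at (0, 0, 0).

Type E7, Milnor number mu = 7.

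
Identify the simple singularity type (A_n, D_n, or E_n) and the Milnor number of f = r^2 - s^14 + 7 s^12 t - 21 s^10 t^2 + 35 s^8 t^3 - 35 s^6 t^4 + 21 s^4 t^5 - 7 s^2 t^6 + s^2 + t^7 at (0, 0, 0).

Type A_6, Milnor number mu = 6.

The Hessian of f at 0 has rank 2. Corank 1: A-series; mu = 6 gives A_6.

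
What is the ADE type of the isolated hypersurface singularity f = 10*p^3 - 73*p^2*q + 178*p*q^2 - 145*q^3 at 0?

D_4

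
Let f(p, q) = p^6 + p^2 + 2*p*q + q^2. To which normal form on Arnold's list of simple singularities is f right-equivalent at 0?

A_5

The Hessian of f at 0 is [[2, 2], [2, 2]] with rank 1, so corank 1. A Groebner basis of the Jacobian ideal J(f) in C{p,q} is {q^5, p + q}; counting standard monomials gives mu = 5. Corank 1: A-series; mu = 5 gives A_5.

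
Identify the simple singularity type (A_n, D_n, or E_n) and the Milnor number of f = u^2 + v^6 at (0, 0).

Type A_{5}, Milnor number mu = 5.

The Hessian of f at 0 has rank 1. Corank 1: A-series; mu = 5 gives A_5.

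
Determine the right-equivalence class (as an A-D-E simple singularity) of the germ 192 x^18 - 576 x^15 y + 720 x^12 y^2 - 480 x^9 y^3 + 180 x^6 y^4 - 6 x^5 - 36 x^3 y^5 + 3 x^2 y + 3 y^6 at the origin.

D_{7}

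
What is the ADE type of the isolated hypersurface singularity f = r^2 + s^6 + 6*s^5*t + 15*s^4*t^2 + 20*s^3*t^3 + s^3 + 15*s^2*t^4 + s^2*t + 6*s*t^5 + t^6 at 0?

D_7

The Hessian of f at 0 has rank 1. Corank 2; j^3 = s^2*(s + t) has shape L^2 M (L != M), so D-series; mu = 7 gives D_7.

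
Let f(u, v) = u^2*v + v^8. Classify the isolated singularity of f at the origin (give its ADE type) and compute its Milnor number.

The Hessian of f at 0 is [[0, 0], [0, 0]] with rank 0, so corank 2. A Groebner basis of the Jacobian ideal J(f) in C{u,v} is {u^2/8 + v^7, u^3, u*v}; counting standard monomials gives mu = 9. Corank 2; j^3 = u^2*v has shape L^2 M (L != M), so D-series; mu = 9 gives D_9.

Type D9, Milnor number mu = 9.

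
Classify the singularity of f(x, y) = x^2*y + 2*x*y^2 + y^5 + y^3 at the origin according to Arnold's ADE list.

D6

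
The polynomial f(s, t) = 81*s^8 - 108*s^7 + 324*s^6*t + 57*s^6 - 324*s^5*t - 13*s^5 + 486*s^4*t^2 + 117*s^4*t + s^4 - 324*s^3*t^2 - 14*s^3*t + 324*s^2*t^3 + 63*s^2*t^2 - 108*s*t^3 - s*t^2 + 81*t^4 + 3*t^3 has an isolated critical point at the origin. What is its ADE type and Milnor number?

Type D_{5}, Milnor number mu = 5.

The Hessian of f at 0 is [[0, 0], [0, 0]] with rank 0, so corank 2. A Groebner basis of the Jacobian ideal J(f) in C{s,t} is {s^3 - t^2/4, t^3, s*t - 11*t^2/4}; counting standard monomials gives mu = 5. Corank 2; j^3 = -t^2*(s - 3*t) has shape L^2 M (L != M), so D-series; mu = 5 gives D_5.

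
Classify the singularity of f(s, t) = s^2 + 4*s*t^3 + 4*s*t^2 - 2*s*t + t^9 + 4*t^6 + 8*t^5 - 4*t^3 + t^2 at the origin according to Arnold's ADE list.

The Hessian of f at 0 has rank 1. Corank 1: A-series; mu = 8 gives A_8.

A_{8}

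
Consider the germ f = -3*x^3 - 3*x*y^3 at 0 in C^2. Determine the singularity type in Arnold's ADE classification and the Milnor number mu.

The Hessian of f at 0 has rank 0. Corank 2; j^3 = -3*x^3 is a perfect cube, so E-series; the 4-jet and mu = 7 give E_7.

Type E_{7}, Milnor number mu = 7.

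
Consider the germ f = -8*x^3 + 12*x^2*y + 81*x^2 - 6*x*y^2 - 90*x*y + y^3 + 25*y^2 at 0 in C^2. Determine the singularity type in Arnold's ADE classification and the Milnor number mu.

Type A_2, Milnor number mu = 2.

The Hessian of f at 0 has rank 1. Corank 1: A-series; mu = 2 gives A_2.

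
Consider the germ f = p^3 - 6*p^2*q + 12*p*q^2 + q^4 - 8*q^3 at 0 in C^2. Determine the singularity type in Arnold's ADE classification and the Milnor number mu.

Type E_{6}, Milnor number mu = 6.

The Hessian of f at 0 has rank 0. Corank 2; j^3 = (p - 2*q)^3 is a perfect cube, so E-series; the 4-jet and mu = 6 give E_6.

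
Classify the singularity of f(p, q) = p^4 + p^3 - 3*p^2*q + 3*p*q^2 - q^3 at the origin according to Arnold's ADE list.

The Hessian of f at 0 is [[0, 0], [0, 0]] with rank 0, so corank 2. A Groebner basis of the Jacobian ideal J(f) in C{p,q} is {q^4, p*q^2 - 2*q^3/3, p^2 - 2*p*q + q^2}; counting standard monomials gives mu = 6. Corank 2; j^3 = (p - q)^3 is a perfect cube, so E-series; the 4-jet and mu = 6 give E_6.

E_{6}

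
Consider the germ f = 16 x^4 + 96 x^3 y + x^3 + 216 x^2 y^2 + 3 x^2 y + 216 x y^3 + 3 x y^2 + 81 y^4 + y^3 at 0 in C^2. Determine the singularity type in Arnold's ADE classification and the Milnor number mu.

Type E_6, Milnor number mu = 6.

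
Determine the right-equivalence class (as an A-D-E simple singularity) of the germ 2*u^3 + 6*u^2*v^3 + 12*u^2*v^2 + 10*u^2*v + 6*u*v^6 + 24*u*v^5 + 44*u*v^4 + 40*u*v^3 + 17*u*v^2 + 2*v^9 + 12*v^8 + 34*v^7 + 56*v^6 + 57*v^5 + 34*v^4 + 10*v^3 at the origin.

The Hessian of f at 0 has rank 0. Corank 2; j^3 = (u + 2*v)*(2*u^2 + 6*u*v + 5*v^2) splits into three distinct lines over C (the quadratic factor has nonzero discriminant), so D_4.

D_{4}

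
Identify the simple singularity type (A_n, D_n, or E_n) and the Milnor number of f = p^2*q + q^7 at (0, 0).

Type D_8, Milnor number mu = 8.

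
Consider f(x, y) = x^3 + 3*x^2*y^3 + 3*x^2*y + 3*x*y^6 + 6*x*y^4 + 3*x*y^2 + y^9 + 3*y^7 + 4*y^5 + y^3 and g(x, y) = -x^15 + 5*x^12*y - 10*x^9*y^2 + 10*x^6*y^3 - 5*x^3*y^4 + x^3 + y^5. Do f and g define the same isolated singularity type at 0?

Yes.

The Hessian of f at 0 has rank 0. Corank 2; j^3 = (x + y)^3 is a perfect cube, so E-series; the 5-jet and mu = 8 give E_8. The Hessian of g at 0 has rank 0. Corank 2; j^3 = x^3 is a perfect cube, so E-series; the 5-jet and mu = 8 give E_8. Both have type E_8, hence right-equivalent.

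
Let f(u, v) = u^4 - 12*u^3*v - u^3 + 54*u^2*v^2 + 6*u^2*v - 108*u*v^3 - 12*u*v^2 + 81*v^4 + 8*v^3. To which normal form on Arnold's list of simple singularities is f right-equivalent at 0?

E_6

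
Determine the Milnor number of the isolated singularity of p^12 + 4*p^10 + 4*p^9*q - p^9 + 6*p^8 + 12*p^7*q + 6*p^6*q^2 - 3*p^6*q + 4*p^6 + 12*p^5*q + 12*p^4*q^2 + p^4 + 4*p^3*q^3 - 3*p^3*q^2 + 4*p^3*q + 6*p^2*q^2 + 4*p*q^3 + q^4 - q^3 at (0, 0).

6

The Hessian of f at 0 is [[0, 0], [0, 0]] with rank 0, so corank 2. A Groebner basis of the Jacobian ideal J(f) in C{p,q} is {p^3 + 3*p^2*q, q^2}; counting standard monomials gives mu = 6. Corank 2; j^3 = -q^3 is a perfect cube, so E-series; the 4-jet and mu = 6 give E_6.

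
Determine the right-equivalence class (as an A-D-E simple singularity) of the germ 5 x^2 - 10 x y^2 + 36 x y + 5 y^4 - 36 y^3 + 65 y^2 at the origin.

A_1

The Hessian of f at 0 has rank 2. Corank 0: nondegenerate Morse point, so A_1.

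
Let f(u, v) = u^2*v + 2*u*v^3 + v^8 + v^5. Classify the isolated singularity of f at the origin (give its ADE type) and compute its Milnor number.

The Hessian of f at 0 is [[0, 0], [0, 0]] with rank 0, so corank 2. A Groebner basis of the Jacobian ideal J(f) in C{u,v} is {u^4, u^3*v - u^2/8 - u*v^2/8, u^3 + u^2*v^2, u*v + v^3}; counting standard monomials gives mu = 9. Corank 2; j^3 = u^2*v has shape L^2 M (L != M), so D-series; mu = 9 gives D_9.

Type D9, Milnor number mu = 9.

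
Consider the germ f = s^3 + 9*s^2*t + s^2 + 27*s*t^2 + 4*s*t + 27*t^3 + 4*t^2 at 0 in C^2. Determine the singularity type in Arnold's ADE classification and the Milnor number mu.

Type A_{2}, Milnor number mu = 2.

The Hessian of f at 0 has rank 1. Corank 1: A-series; mu = 2 gives A_2.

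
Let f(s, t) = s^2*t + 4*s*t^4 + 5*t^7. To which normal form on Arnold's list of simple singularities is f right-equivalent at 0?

D_8

The Hessian of f at 0 has rank 0. Corank 2; j^3 = s^2*t has shape L^2 M (L != M), so D-series; mu = 8 gives D_8.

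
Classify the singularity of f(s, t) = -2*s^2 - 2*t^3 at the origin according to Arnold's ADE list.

The Hessian of f at 0 has rank 1. Corank 1: A-series; mu = 2 gives A_2.

A_{2}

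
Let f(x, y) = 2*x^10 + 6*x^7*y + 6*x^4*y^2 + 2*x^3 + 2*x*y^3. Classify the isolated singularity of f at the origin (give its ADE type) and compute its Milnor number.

Type E7, Milnor number mu = 7.

The Hessian of f at 0 is [[0, 0], [0, 0]] with rank 0, so corank 2. A Groebner basis of the Jacobian ideal J(f) in C{x,y} is {x^3, x*y^2, 3*x^2 + y^3}; counting standard monomials gives mu = 7. Corank 2; j^3 = 2*x^3 is a perfect cube, so E-series; the 4-jet and mu = 7 give E_7.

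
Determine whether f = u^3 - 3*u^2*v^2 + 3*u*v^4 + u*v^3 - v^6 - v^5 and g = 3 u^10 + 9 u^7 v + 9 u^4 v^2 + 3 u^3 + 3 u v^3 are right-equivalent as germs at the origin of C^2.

The Hessian of f at 0 has rank 0. Corank 2; j^3 = u^3 is a perfect cube, so E-series; the 4-jet and mu = 7 give E_7. The Hessian of g at 0 has rank 0. Corank 2; j^3 = 3*u^3 is a perfect cube, so E-series; the 4-jet and mu = 7 give E_7. Both have type E_7, hence right-equivalent.

Yes.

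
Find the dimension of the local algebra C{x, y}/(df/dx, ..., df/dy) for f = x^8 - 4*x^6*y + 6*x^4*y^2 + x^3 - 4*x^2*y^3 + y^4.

6

The Hessian of f at 0 is [[0, 0], [0, 0]] with rank 0, so corank 2. A Groebner basis of the Jacobian ideal J(f) in C{x,y} is {y^3, x^2}; counting standard monomials gives mu = 6. Corank 2; j^3 = x^3 is a perfect cube, so E-series; the 4-jet and mu = 6 give E_6.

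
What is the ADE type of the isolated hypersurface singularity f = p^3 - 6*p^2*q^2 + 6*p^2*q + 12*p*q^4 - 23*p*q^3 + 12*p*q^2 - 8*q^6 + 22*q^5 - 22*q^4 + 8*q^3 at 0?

E7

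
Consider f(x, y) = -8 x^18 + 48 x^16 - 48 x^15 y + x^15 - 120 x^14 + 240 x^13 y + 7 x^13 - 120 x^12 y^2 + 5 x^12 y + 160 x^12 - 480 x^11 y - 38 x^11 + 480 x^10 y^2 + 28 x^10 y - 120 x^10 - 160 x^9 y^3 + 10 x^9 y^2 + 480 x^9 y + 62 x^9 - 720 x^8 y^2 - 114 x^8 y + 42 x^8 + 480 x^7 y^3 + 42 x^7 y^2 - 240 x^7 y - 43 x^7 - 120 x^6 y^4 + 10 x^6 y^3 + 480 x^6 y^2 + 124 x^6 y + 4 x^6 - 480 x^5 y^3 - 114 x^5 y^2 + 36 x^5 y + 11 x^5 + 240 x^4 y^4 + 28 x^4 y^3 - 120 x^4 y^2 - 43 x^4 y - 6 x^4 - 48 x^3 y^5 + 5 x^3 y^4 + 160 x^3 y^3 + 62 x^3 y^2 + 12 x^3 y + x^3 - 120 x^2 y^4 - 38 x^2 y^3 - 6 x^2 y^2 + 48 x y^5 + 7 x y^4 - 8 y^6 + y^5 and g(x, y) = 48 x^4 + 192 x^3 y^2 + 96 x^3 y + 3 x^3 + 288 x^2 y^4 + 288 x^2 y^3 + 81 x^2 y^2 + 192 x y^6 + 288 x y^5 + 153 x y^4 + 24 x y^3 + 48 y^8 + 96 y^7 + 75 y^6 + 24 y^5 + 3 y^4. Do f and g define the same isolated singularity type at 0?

No.

The Hessian of f at 0 is [[0, 0], [0, 0]] with rank 0, so corank 2. A Groebner basis of the Jacobian ideal J(f) in C{x,y} is {x^2/32 + x*y^3 - x*y^2/8, x^2/8 - x*y^2/2 + y^4, x^3, x^2*y + x^2/8 - x*y^2/2}; counting standard monomials gives mu = 8. Corank 2; j^3 = x^3 is a perfect cube, so E-series; the 5-jet and mu = 8 give E_8. The Hessian of g at 0 is [[0, 0], [0, 0]] with rank 0, so corank 2. A Groebner basis of the Jacobian ideal J(g) in C{x,y} is {x^3, x^2*y, x^2/2 + x*y^2, -3*x^2 + y^3}; counting standard monomials gives mu = 6. Corank 2; j^3 = 3*x^3 is a perfect cube, so E-series; the 4-jet and mu = 6 give E_6. f is E_8 but g is E_6, hence not right-equivalent.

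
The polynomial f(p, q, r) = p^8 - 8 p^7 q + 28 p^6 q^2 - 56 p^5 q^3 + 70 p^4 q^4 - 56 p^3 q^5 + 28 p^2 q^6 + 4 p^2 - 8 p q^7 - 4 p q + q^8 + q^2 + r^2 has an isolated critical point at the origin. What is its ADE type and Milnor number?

The Hessian of f at 0 has rank 2. Corank 1: A-series; mu = 7 gives A_7.

Type A_{7}, Milnor number mu = 7.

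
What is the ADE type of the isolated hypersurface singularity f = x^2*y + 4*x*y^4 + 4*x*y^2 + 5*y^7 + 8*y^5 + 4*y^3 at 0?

The Hessian of f at 0 has rank 0. Corank 2; j^3 = y*(x + 2*y)^2 has shape L^2 M (L != M), so D-series; mu = 8 gives D_8.

D_{8}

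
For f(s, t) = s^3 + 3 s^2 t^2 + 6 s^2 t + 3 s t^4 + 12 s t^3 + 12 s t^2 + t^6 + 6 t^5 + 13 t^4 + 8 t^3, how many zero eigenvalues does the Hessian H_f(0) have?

2

The Hessian at 0 is [[0, 0], [0, 0]] of rank 0; hence corank 2.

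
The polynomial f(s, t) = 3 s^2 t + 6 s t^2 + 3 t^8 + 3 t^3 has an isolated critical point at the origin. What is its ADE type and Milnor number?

The Hessian of f at 0 has rank 0. Corank 2; j^3 = 3*t*(s + t)^2 has shape L^2 M (L != M), so D-series; mu = 9 gives D_9.

Type D_{9}, Milnor number mu = 9.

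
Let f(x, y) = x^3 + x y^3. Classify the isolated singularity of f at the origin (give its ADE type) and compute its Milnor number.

The Hessian of f at 0 has rank 0. Corank 2; j^3 = x^3 is a perfect cube, so E-series; the 4-jet and mu = 7 give E_7.

Type E_{7}, Milnor number mu = 7.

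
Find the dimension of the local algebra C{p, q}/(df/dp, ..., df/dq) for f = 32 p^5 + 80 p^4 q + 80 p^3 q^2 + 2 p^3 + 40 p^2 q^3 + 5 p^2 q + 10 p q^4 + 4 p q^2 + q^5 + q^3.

6

The Hessian of f at 0 has rank 0. Corank 2; j^3 = (p + q)^2*(2*p + q) has shape L^2 M (L != M), so D-series; mu = 6 gives D_6.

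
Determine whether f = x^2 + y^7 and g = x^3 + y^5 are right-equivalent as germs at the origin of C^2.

The Hessian of f at 0 has rank 1. Corank 1: A-series; mu = 6 gives A_6. The Hessian of g at 0 has rank 0. Corank 2; j^3 = x^3 is a perfect cube, so E-series; the 5-jet and mu = 8 give E_8. f is A_6 but g is E_8, hence not right-equivalent.

No.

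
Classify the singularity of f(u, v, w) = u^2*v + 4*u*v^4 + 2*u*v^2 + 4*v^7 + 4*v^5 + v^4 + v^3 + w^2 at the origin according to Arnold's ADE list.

D_{5}

The Hessian of f at 0 has rank 1. Corank 2; j^3 = v*(u + v)^2 has shape L^2 M (L != M), so D-series; mu = 5 gives D_5.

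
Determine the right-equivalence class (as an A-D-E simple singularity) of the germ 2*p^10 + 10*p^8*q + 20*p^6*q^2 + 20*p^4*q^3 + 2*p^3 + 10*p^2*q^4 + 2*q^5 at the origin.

The Hessian of f at 0 is [[0, 0], [0, 0]] with rank 0, so corank 2. A Groebner basis of the Jacobian ideal J(f) in C{p,q} is {q^4, p^2}; counting standard monomials gives mu = 8. Corank 2; j^3 = 2*p^3 is a perfect cube, so E-series; the 5-jet and mu = 8 give E_8.

E_8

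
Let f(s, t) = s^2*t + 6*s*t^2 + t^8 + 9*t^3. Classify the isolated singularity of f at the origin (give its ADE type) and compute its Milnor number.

The Hessian of f at 0 has rank 0. Corank 2; j^3 = t*(s + 3*t)^2 has shape L^2 M (L != M), so D-series; mu = 9 gives D_9.

Type D9, Milnor number mu = 9.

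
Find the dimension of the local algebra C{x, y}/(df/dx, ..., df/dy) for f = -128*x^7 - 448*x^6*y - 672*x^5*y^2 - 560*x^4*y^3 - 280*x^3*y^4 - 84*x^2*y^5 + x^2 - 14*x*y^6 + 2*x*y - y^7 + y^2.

6

The Hessian of f at 0 is [[2, 2], [2, 2]] with rank 1, so corank 1. A Groebner basis of the Jacobian ideal J(f) in C{x,y} is {y^6, x + y}; counting standard monomials gives mu = 6. Corank 1: A-series; mu = 6 gives A_6.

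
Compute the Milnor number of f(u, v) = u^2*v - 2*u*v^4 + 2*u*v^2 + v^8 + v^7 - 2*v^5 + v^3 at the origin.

9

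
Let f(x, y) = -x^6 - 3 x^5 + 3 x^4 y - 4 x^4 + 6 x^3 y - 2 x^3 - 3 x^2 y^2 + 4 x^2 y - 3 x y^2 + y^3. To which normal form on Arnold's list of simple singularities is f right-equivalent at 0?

D_4

The Hessian of f at 0 has rank 0. Corank 2; j^3 = -(x - y)*(2*x^2 - 2*x*y + y^2) splits into three distinct lines over C (the quadratic factor has nonzero discriminant), so D_4.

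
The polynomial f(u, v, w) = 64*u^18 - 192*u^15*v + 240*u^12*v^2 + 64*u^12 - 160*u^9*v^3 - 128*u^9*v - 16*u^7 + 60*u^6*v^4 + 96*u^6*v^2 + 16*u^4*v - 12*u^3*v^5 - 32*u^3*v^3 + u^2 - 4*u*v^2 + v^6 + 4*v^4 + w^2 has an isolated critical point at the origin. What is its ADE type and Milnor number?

The Hessian of f at 0 has rank 2. Corank 1: A-series; mu = 5 gives A_5.

Type A5, Milnor number mu = 5.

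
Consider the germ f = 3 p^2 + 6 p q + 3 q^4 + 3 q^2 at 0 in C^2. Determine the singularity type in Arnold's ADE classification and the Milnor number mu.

The Hessian of f at 0 has rank 1. Corank 1: A-series; mu = 3 gives A_3.

Type A3, Milnor number mu = 3.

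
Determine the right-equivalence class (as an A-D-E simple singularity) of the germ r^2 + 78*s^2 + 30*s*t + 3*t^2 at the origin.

The Hessian of f at 0 has rank 3. Corank 0: nondegenerate Morse point, so A_1.

A1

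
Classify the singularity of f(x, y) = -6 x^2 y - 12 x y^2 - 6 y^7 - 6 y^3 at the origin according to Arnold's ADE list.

D8

The Hessian of f at 0 has rank 0. Corank 2; j^3 = -6*y*(x + y)^2 has shape L^2 M (L != M), so D-series; mu = 8 gives D_8.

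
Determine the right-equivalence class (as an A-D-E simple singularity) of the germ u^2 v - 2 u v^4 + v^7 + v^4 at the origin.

D_{5}

The Hessian of f at 0 is [[0, 0], [0, 0]] with rank 0, so corank 2. A Groebner basis of the Jacobian ideal J(f) in C{u,v} is {u^3, u^2/4 + v^3, u*v}; counting standard monomials gives mu = 5. Corank 2; j^3 = u^2*v has shape L^2 M (L != M), so D-series; mu = 5 gives D_5.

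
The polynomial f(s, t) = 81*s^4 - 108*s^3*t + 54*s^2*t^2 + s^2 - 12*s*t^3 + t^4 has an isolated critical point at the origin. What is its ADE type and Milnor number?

The Hessian of f at 0 has rank 1. Corank 1: A-series; mu = 3 gives A_3.

Type A3, Milnor number mu = 3.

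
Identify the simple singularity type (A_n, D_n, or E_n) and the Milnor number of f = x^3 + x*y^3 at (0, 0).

Type E_{7}, Milnor number mu = 7.

The Hessian of f at 0 has rank 0. Corank 2; j^3 = x^3 is a perfect cube, so E-series; the 4-jet and mu = 7 give E_7.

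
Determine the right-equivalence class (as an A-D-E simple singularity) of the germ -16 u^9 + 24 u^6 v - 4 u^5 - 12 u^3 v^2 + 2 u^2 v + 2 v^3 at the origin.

D_{4}

The Hessian of f at 0 has rank 0. Corank 2; j^3 = 2*v*(u^2 + v^2) splits into three distinct lines over C (the quadratic factor has nonzero discriminant), so D_4.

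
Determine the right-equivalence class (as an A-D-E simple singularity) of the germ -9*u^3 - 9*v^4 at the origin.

The Hessian of f at 0 is [[0, 0], [0, 0]] with rank 0, so corank 2. A Groebner basis of the Jacobian ideal J(f) in C{u,v} is {v^3, u^2}; counting standard monomials gives mu = 6. Corank 2; j^3 = -9*u^3 is a perfect cube, so E-series; the 4-jet and mu = 6 give E_6.

E6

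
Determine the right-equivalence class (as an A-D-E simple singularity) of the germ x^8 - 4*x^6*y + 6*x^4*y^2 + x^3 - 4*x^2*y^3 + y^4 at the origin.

The Hessian of f at 0 has rank 0. Corank 2; j^3 = x^3 is a perfect cube, so E-series; the 4-jet and mu = 6 give E_6.

E_{6}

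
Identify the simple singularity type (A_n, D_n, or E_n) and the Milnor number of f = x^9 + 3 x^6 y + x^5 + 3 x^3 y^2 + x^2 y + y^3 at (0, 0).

The Hessian of f at 0 is [[0, 0], [0, 0]] with rank 0, so corank 2. A Groebner basis of the Jacobian ideal J(f) in C{x,y} is {y^3, x^2 + 3*y^2, x*y}; counting standard monomials gives mu = 4. Corank 2; j^3 = y*(x^2 + y^2) splits into three distinct lines over C (the quadratic factor has nonzero discriminant), so D_4.

Type D4, Milnor number mu = 4.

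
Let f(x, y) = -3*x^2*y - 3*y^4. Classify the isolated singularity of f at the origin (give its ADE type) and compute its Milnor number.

The Hessian of f at 0 is [[0, 0], [0, 0]] with rank 0, so corank 2. A Groebner basis of the Jacobian ideal J(f) in C{x,y} is {x^3, x^2/4 + y^3, x*y}; counting standard monomials gives mu = 5. Corank 2; j^3 = -3*x^2*y has shape L^2 M (L != M), so D-series; mu = 5 gives D_5.

Type D_{5}, Milnor number mu = 5.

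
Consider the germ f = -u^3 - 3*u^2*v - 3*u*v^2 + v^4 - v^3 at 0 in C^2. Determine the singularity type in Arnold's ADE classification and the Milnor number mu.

Type E_6, Milnor number mu = 6.

The Hessian of f at 0 has rank 0. Corank 2; j^3 = -(u + v)^3 is a perfect cube, so E-series; the 4-jet and mu = 6 give E_6.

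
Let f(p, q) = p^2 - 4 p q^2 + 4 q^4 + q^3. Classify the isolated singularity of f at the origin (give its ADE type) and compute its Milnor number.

The Hessian of f at 0 is [[2, 0], [0, 0]] with rank 1, so corank 1. A Groebner basis of the Jacobian ideal J(f) in C{p,q} is {q^2, p}; counting standard monomials gives mu = 2. Corank 1: A-series; mu = 2 gives A_2.

Type A_{2}, Milnor number mu = 2.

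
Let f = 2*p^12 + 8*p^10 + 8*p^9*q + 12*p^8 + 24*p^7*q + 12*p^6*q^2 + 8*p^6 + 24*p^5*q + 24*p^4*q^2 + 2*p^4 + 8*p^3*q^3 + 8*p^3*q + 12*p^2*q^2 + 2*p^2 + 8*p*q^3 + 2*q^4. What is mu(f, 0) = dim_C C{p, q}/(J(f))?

3

The Hessian of f at 0 has rank 1. Corank 1: A-series; mu = 3 gives A_3.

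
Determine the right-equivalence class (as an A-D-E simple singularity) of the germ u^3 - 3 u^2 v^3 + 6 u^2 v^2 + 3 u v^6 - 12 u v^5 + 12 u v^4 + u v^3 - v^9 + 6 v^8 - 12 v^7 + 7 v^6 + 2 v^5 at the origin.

E7

The Hessian of f at 0 is [[0, 0], [0, 0]] with rank 0, so corank 2. A Groebner basis of the Jacobian ideal J(f) in C{u,v} is {-u^2/4 + v^4 - v^3/12, u^3, u^2*v + u^2/12 + v^3/36, u^2/2 + u*v^2 + v^3/6}; counting standard monomials gives mu = 7. Corank 2; j^3 = u^3 is a perfect cube, so E-series; the 4-jet and mu = 7 give E_7.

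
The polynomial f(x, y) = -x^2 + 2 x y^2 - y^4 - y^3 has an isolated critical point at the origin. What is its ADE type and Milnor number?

The Hessian of f at 0 has rank 1. Corank 1: A-series; mu = 2 gives A_2.

Type A_{2}, Milnor number mu = 2.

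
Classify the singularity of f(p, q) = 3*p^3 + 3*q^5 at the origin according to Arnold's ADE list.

The Hessian of f at 0 is [[0, 0], [0, 0]] with rank 0, so corank 2. A Groebner basis of the Jacobian ideal J(f) in C{p,q} is {q^4, p^2}; counting standard monomials gives mu = 8. Corank 2; j^3 = 3*p^3 is a perfect cube, so E-series; the 5-jet and mu = 8 give E_8.

E_{8}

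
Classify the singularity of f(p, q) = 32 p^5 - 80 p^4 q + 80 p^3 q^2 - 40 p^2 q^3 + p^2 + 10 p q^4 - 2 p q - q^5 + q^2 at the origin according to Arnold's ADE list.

The Hessian of f at 0 has rank 1. Corank 1: A-series; mu = 4 gives A_4.

A_4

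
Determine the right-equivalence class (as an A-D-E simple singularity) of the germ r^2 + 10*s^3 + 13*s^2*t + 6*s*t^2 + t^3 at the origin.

D_{4}

The Hessian of f at 0 is [[0, 0, 0], [0, 0, 0], [0, 0, 2]] with rank 1, so corank 2. A Groebner basis of the Jacobian ideal J(f) in C{s,t,r} is {t^3, s^2 - 3*t^2/11, s*t + 6*t^2/11, r}; counting standard monomials gives mu = 4. Corank 2; j^3 = (2*s + t)*(5*s^2 + 4*s*t + t^2) splits into three distinct lines over C (the quadratic factor has nonzero discriminant), so D_4.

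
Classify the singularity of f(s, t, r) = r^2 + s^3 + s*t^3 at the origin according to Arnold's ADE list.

E7

The Hessian of f at 0 is [[0, 0, 0], [0, 0, 0], [0, 0, 2]] with rank 1, so corank 2. A Groebner basis of the Jacobian ideal J(f) in C{s,t,r} is {s^3, s*t^2, 3*s^2 + t^3, r}; counting standard monomials gives mu = 7. Corank 2; j^3 = s^3 is a perfect cube, so E-series; the 4-jet and mu = 7 give E_7.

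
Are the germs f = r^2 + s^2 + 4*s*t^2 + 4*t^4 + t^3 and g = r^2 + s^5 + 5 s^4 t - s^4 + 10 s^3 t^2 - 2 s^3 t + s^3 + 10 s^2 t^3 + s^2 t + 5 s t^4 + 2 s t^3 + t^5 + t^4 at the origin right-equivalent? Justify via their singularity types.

No.

The Hessian of f at 0 has rank 2. Corank 1: A-series; mu = 2 gives A_2. The Hessian of g at 0 has rank 1. Corank 2; j^3 = s^2*(s + t) has shape L^2 M (L != M), so D-series; mu = 5 gives D_5. f is A_2 but g is D_5, hence not right-equivalent.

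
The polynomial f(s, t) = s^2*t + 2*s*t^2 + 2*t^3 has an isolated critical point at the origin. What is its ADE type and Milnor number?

Type D_4, Milnor number mu = 4.

The Hessian of f at 0 is [[0, 0], [0, 0]] with rank 0, so corank 2. A Groebner basis of the Jacobian ideal J(f) in C{s,t} is {t^3, s^2 + 2*t^2, s*t + t^2}; counting standard monomials gives mu = 4. Corank 2; j^3 = t*(s^2 + 2*s*t + 2*t^2) splits into three distinct lines over C (the quadratic factor has nonzero discriminant), so D_4.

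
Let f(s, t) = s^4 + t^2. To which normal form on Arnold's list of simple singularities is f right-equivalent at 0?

The Hessian of f at 0 has rank 1. Corank 1: A-series; mu = 3 gives A_3.

A_{3}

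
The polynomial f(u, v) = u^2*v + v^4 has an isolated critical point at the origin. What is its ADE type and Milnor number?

The Hessian of f at 0 has rank 0. Corank 2; j^3 = u^2*v has shape L^2 M (L != M), so D-series; mu = 5 gives D_5.

Type D_5, Milnor number mu = 5.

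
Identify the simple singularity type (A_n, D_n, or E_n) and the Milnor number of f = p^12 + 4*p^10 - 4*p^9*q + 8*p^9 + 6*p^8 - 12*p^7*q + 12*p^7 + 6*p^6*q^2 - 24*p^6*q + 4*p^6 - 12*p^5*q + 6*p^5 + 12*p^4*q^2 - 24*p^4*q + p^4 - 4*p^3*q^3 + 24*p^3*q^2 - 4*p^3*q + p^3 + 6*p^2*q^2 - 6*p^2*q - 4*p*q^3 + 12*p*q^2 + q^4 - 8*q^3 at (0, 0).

The Hessian of f at 0 is [[0, 0], [0, 0]] with rank 0, so corank 2. A Groebner basis of the Jacobian ideal J(f) in C{p,q} is {q^4, p*q^2 - 5*q^3/3, p^2 - 4*p*q + 4*q^2}; counting standard monomials gives mu = 6. Corank 2; j^3 = (p - 2*q)^3 is a perfect cube, so E-series; the 4-jet and mu = 6 give E_6.

Type E_6, Milnor number mu = 6.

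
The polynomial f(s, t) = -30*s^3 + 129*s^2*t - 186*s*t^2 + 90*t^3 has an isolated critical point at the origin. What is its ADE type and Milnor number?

Type D_{4}, Milnor number mu = 4.

The Hessian of f at 0 is [[0, 0], [0, 0]] with rank 0, so corank 2. A Groebner basis of the Jacobian ideal J(f) in C{s,t} is {t^3, s^2 - 26*t^2/11, s*t - 17*t^2/11}; counting standard monomials gives mu = 4. Corank 2; j^3 = -3*(2*s - 3*t)*(5*s^2 - 14*s*t + 10*t^2) splits into three distinct lines over C (the quadratic factor has nonzero discriminant), so D_4.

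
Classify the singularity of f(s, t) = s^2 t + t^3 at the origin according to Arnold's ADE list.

D_{4}

The Hessian of f at 0 has rank 0. Corank 2; j^3 = t*(s^2 + t^2) splits into three distinct lines over C (the quadratic factor has nonzero discriminant), so D_4.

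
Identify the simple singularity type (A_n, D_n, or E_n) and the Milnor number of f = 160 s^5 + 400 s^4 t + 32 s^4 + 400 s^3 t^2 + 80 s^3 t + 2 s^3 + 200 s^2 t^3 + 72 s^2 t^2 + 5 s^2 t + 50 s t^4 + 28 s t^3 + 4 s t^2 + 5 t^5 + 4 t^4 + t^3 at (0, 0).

Type D6, Milnor number mu = 6.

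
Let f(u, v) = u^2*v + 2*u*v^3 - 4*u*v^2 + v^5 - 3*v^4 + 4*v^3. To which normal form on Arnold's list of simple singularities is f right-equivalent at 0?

D_{5}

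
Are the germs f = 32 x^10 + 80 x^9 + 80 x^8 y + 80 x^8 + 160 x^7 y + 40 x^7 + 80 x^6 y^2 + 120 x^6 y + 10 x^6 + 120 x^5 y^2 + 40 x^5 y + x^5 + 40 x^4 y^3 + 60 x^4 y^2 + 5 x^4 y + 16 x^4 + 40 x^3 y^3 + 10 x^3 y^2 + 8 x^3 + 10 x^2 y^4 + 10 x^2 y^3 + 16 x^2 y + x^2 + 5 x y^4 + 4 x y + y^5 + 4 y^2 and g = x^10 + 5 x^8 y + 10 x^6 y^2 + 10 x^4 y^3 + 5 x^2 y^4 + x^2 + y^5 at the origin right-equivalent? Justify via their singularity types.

The Hessian of f at 0 has rank 1. Corank 1: A-series; mu = 4 gives A_4. The Hessian of g at 0 has rank 1. Corank 1: A-series; mu = 4 gives A_4. Both have type A_4, hence right-equivalent.

Yes.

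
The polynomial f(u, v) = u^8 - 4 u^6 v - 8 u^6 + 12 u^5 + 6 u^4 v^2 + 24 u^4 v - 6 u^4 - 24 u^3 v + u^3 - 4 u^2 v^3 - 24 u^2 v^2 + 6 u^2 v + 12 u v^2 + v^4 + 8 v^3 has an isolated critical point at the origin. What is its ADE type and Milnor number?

The Hessian of f at 0 is [[0, 0], [0, 0]] with rank 0, so corank 2. A Groebner basis of the Jacobian ideal J(f) in C{u,v} is {u^3 - 3*u^2/4 - 3*u*v - 3*v^2, u^2*v + u^2/4 + u*v + v^2, -u^2/16 + u*v^2 - u*v/4 - v^2/4, v^3}; counting standard monomials gives mu = 6. Corank 2; j^3 = (u + 2*v)^3 is a perfect cube, so E-series; the 4-jet and mu = 6 give E_6.

Type E_6, Milnor number mu = 6.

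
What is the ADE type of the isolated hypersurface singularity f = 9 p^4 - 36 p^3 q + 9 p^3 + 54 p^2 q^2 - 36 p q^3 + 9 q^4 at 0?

E6

The Hessian of f at 0 is [[0, 0], [0, 0]] with rank 0, so corank 2. A Groebner basis of the Jacobian ideal J(f) in C{p,q} is {q^4, p*q^2 - q^3/3, p^2}; counting standard monomials gives mu = 6. Corank 2; j^3 = 9*p^3 is a perfect cube, so E-series; the 4-jet and mu = 6 give E_6.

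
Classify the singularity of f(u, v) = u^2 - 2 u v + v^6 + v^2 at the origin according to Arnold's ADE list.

A_{5}

The Hessian of f at 0 has rank 1. Corank 1: A-series; mu = 5 gives A_5.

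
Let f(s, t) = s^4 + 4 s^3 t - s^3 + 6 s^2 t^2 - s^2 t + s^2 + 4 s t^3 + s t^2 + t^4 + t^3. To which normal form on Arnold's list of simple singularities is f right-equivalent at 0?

The Hessian of f at 0 has rank 1. Corank 1: A-series; mu = 2 gives A_2.

A_{2}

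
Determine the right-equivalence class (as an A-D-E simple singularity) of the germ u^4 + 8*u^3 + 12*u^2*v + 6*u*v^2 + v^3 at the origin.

The Hessian of f at 0 is [[0, 0], [0, 0]] with rank 0, so corank 2. A Groebner basis of the Jacobian ideal J(f) in C{u,v} is {v^4, u*v^2 + v^3/3, u^2 + u*v + v^2/4}; counting standard monomials gives mu = 6. Corank 2; j^3 = (2*u + v)^3 is a perfect cube, so E-series; the 4-jet and mu = 6 give E_6.

E6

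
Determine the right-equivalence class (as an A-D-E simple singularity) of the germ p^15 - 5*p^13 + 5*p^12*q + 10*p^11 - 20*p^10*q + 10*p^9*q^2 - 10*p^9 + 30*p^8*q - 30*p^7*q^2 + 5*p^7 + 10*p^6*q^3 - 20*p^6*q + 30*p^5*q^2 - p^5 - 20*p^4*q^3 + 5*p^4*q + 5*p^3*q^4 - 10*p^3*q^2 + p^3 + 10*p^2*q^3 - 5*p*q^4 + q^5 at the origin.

E_{8}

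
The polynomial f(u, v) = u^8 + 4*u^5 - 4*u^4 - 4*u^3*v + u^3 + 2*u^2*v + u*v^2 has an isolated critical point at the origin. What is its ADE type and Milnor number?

The Hessian of f at 0 is [[0, 0], [0, 0]] with rank 0, so corank 2. A Groebner basis of the Jacobian ideal J(f) in C{u,v} is {u^2*v^2 - u*v^2/2 - v^3/2, u^2/4 + u*v^3 + 3*u*v^2 + 5*u*v/4 + 3*v^3/2 + v^2, 5*u^2*v/2 - 3*u^2/4 - 7*u*v^2 - 19*u*v/4 + v^4 - 3*v^3 - 4*v^2, u^3 - u^2/2 - u*v/2}; counting standard monomials gives mu = 9. Corank 2; j^3 = u*(u + v)^2 has shape L^2 M (L != M), so D-series; mu = 9 gives D_9.

Type D9, Milnor number mu = 9.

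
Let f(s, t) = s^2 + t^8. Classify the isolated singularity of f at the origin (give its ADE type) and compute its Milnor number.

Type A7, Milnor number mu = 7.

The Hessian of f at 0 is [[2, 0], [0, 0]] with rank 1, so corank 1. A Groebner basis of the Jacobian ideal J(f) in C{s,t} is {t^7, s}; counting standard monomials gives mu = 7. Corank 1: A-series; mu = 7 gives A_7.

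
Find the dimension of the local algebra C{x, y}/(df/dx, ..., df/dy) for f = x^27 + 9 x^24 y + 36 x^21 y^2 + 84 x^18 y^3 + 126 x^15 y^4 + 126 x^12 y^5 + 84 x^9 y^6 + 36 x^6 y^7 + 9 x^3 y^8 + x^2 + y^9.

The Hessian of f at 0 has rank 1. Corank 1: A-series; mu = 8 gives A_8.

8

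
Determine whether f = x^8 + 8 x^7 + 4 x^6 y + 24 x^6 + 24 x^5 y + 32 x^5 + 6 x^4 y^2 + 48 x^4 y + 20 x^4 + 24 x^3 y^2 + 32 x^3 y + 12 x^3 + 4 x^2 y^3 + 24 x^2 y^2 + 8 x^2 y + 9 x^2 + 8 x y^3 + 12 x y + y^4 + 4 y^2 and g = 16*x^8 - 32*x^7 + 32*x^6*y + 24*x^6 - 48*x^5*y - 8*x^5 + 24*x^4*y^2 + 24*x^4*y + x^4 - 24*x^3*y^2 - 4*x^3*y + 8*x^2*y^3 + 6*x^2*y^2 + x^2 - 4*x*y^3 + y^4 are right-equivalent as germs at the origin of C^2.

Yes.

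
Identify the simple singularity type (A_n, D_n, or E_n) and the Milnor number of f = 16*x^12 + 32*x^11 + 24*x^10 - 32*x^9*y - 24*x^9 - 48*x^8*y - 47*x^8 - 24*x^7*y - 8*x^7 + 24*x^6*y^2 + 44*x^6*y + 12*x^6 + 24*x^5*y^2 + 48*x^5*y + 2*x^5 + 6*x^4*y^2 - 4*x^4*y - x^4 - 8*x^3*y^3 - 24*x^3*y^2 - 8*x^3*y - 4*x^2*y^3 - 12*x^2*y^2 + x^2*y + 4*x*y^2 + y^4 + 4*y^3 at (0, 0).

The Hessian of f at 0 has rank 0. Corank 2; j^3 = y*(x + 2*y)^2 has shape L^2 M (L != M), so D-series; mu = 5 gives D_5.

Type D5, Milnor number mu = 5.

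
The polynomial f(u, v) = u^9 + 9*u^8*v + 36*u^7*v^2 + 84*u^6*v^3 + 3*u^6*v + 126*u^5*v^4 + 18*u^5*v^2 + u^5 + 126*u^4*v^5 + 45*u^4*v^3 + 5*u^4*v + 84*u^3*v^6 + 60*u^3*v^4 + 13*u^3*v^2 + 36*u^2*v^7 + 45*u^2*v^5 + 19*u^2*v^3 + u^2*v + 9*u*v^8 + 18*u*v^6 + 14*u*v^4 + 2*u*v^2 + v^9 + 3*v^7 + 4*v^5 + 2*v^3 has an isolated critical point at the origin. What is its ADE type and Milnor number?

Type D_4, Milnor number mu = 4.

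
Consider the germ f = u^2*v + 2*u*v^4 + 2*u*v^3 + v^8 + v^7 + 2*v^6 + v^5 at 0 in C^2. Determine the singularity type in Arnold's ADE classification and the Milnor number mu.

Type D9, Milnor number mu = 9.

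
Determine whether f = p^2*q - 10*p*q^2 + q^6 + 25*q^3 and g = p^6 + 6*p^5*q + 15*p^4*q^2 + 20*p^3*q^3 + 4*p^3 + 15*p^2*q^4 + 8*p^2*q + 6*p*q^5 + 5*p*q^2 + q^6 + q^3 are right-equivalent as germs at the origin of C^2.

Yes.

The Hessian of f at 0 is [[0, 0], [0, 0]] with rank 0, so corank 2. A Groebner basis of the Jacobian ideal J(f) in C{p,q} is {p^2/6 + q^5 - 25*q^2/6, p^3 - 125*q^3, p*q - 5*q^2}; counting standard monomials gives mu = 7. Corank 2; j^3 = q*(p - 5*q)^2 has shape L^2 M (L != M), so D-series; mu = 7 gives D_7. The Hessian of g at 0 is [[0, 0], [0, 0]] with rank 0, so corank 2. A Groebner basis of the Jacobian ideal J(g) in C{p,q} is {-32*p*q/3 + q^5 - 16*q^2/3, p*q^2 + q^3/2, p^2 + 3*p*q/2 + q^2/2}; counting standard monomials gives mu = 7. Corank 2; j^3 = (p + q)*(2*p + q)^2 has shape L^2 M (L != M), so D-series; mu = 7 gives D_7. Both have type D_7, hence right-equivalent.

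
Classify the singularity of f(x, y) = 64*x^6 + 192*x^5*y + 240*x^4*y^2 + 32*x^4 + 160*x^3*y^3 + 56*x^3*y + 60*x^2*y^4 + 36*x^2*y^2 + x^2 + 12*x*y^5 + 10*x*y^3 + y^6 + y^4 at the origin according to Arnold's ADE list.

The Hessian of f at 0 has rank 1. Corank 1: A-series; mu = 3 gives A_3.

A_3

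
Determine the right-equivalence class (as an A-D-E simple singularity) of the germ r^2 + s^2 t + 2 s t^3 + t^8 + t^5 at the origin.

D9

The Hessian of f at 0 is [[0, 0, 0], [0, 0, 0], [0, 0, 2]] with rank 1, so corank 2. A Groebner basis of the Jacobian ideal J(f) in C{s,t,r} is {s^4, s^3*t - s^2/8 - s*t^2/8, s^3 + s^2*t^2, s*t + t^3, r}; counting standard monomials gives mu = 9. Corank 2; j^3 = s^2*t has shape L^2 M (L != M), so D-series; mu = 9 gives D_9.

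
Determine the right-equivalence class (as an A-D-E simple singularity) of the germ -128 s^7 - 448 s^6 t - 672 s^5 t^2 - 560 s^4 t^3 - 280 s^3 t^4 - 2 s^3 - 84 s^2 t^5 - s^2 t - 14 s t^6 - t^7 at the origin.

D_{8}

The Hessian of f at 0 has rank 0. Corank 2; j^3 = -s^2*(2*s + t) has shape L^2 M (L != M), so D-series; mu = 8 gives D_8.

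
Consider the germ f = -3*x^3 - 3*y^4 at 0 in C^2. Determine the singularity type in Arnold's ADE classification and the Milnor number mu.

Type E6, Milnor number mu = 6.

The Hessian of f at 0 has rank 0. Corank 2; j^3 = -3*x^3 is a perfect cube, so E-series; the 4-jet and mu = 6 give E_6.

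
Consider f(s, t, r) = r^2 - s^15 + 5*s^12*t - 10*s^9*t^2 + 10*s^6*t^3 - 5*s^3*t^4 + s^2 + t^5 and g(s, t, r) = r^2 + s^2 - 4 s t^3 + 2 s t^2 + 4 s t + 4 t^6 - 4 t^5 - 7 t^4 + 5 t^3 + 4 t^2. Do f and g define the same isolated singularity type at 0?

The Hessian of f at 0 is [[2, 0, 0], [0, 0, 0], [0, 0, 2]] with rank 2, so corank 1. A Groebner basis of the Jacobian ideal J(f) in C{s,t,r} is {t^4, s, r}; counting standard monomials gives mu = 4. Corank 1: A-series; mu = 4 gives A_4. The Hessian of g at 0 is [[2, 4, 0], [4, 8, 0], [0, 0, 2]] with rank 2, so corank 1. A Groebner basis of the Jacobian ideal J(g) in C{s,t,r} is {t^2, s + 2*t, r}; counting standard monomials gives mu = 2. Corank 1: A-series; mu = 2 gives A_2. f is A_4 but g is A_2, hence not right-equivalent.

No.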